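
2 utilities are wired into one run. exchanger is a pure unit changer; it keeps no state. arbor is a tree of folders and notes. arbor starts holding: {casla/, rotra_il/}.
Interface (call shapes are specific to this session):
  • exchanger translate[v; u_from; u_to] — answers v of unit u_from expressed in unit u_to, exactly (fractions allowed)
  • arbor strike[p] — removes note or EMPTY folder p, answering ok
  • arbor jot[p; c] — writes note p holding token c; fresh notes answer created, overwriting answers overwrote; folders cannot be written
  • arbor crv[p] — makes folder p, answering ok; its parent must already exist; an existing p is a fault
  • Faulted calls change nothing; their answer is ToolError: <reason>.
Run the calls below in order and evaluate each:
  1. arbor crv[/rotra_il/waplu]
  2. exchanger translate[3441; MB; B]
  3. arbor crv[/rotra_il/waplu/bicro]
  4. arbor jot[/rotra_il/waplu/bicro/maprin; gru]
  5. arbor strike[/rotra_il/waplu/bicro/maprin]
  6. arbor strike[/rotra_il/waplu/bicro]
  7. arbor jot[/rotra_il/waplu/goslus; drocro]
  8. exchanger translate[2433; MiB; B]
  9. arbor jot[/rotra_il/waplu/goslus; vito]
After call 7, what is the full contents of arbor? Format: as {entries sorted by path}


Using arbor crv(p→/rotra_il/waplu), yielding ok.
Then exchanger translate(v→3441, u_from→MB, u_to→B), — result: 3441000000.
Calling arbor crv(p→/rotra_il/waplu/bicro): ok.
Now I run arbor jot(p→/rotra_il/waplu/bicro/maprin, c→gru): created.
Invoking arbor strike(p→/rotra_il/waplu/bicro/maprin), yielding ok.
Using arbor strike(p→/rotra_il/waplu/bicro), and observe ok.
I use arbor jot(p→/rotra_il/waplu/goslus, c→drocro), and observe created.
Then exchanger translate(v→2433, u_from→MiB, u_to→B), yielding 2551185408.
I invoke arbor jot(p→/rotra_il/waplu/goslus, c→vito), → overwrote.

Answer: {casla/, rotra_il/, rotra_il/waplu/, rotra_il/waplu/goslus=drocro}


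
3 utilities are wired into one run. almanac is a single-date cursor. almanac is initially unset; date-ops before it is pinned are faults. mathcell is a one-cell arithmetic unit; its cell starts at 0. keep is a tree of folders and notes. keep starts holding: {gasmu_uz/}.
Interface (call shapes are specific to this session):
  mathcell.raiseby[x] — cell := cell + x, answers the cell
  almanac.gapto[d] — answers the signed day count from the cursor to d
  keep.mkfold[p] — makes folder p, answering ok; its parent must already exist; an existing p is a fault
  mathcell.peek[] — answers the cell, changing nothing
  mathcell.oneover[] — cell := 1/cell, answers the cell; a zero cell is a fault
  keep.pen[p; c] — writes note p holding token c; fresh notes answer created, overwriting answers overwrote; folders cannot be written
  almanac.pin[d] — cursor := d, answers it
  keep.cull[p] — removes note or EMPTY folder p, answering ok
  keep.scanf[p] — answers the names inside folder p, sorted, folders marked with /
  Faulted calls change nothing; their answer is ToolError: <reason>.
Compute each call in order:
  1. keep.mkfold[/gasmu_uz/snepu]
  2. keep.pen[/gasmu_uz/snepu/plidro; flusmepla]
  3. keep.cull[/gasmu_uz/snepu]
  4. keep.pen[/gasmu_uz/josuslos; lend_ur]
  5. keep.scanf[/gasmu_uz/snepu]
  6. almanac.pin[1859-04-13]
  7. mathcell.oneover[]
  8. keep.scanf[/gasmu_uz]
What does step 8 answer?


Do: keep.mkfold[p=/gasmu_uz/snepu]
See: ok
Do: keep.pen[p=/gasmu_uz/snepu/plidro; c=flusmepla]
See: created
Do: keep.cull[p=/gasmu_uz/snepu]
See: ToolError: not empty
Do: keep.pen[p=/gasmu_uz/josuslos; c=lend_ur]
See: created
Do: keep.scanf[p=/gasmu_uz/snepu]
See: [plidro]
Do: almanac.pin[d=1859-04-13]
See: 1859-04-13
Do: mathcell.oneover[]
See: ToolError: reciprocal of zero
Do: keep.scanf[p=/gasmu_uz]
See: [josuslos, snepu/]

Answer: [josuslos, snepu/]


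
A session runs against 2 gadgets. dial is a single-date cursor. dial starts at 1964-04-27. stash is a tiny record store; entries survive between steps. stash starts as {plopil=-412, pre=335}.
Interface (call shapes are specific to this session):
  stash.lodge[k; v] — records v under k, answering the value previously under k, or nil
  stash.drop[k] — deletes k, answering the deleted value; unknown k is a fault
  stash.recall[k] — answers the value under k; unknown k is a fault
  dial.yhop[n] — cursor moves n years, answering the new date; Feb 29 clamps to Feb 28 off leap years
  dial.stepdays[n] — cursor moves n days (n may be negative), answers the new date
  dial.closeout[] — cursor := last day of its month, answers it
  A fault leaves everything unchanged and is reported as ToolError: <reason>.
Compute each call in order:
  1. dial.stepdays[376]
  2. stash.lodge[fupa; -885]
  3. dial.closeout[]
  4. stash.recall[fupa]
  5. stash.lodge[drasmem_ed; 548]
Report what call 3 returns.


Using stepdays with 376, → 1965-05-08.
Calling lodge with fupa, -885, and see nil.
Invoking closeout, — result: 1965-05-31.
Then recall with fupa: -885.
Now I run lodge with drasmem_ed, 548, and get nil.

Answer: 1965-05-31


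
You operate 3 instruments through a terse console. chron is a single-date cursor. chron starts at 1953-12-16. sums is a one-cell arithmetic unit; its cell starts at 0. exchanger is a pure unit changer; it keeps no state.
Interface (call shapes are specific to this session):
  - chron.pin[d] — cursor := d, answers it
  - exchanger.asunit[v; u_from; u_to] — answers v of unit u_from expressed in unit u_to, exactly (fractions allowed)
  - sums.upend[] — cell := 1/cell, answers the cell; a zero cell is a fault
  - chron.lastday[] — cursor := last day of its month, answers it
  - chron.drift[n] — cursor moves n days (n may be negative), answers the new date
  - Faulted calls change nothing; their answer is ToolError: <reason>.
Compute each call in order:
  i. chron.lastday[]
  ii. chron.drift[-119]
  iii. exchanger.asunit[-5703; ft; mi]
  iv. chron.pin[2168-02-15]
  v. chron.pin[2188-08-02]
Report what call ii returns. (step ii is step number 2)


Answer: 1953-09-03

Derivation:
CALL chron.lastday[]
RET  1953-12-31
CALL chron.drift[-119]
RET  1953-09-03
CALL exchanger.asunit[-5703; ft; mi]
RET  -1901/1760
CALL chron.pin[2168-02-15]
RET  2168-02-15
CALL chron.pin[2188-08-02]
RET  2188-08-02


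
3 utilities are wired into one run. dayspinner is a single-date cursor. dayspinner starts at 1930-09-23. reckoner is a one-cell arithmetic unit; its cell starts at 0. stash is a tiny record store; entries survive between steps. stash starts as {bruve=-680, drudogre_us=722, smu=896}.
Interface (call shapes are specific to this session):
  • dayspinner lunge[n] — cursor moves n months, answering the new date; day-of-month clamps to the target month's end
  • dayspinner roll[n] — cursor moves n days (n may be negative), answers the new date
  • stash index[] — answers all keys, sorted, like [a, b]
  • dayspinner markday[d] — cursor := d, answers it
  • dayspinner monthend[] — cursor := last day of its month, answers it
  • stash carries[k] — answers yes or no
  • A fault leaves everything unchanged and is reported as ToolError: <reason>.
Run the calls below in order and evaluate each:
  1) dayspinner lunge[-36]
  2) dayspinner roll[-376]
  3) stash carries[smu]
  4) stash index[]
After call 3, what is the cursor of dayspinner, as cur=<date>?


==> dayspinner lunge(n='-36')
<== 1927-09-23
==> dayspinner roll(n='-376')
<== 1926-09-12
==> stash carries(k='smu')
<== yes
==> stash index()
<== [bruve, drudogre_us, smu]

Answer: cur=1926-09-12


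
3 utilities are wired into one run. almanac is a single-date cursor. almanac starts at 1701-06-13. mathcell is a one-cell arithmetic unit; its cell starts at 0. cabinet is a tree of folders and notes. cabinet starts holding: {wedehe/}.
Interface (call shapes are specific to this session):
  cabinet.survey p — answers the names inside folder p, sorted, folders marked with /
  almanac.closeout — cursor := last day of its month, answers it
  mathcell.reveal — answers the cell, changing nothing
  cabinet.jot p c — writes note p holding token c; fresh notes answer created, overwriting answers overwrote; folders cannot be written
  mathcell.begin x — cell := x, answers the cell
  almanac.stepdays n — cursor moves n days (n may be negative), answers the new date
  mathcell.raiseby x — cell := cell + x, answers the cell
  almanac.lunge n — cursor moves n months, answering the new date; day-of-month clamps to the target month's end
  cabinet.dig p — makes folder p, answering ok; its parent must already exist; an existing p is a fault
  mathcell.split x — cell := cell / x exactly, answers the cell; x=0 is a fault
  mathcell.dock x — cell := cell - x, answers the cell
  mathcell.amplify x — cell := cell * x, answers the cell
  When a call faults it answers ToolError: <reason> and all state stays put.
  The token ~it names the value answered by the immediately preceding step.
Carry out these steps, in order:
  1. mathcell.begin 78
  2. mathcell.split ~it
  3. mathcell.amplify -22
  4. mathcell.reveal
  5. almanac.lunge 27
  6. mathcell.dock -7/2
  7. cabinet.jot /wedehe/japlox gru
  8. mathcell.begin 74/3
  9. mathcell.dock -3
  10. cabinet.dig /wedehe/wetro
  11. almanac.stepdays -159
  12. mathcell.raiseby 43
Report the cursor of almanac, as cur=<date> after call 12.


Answer: cur=1703-04-07

Derivation:
~$ mathcell.begin 78
[out] 78
~$ mathcell.split ~it
[out] 1
~$ mathcell.amplify -22
[out] -22
~$ mathcell.reveal
[out] -22
~$ almanac.lunge 27
[out] 1703-09-13
~$ mathcell.dock -7/2
[out] -37/2
~$ cabinet.jot /wedehe/japlox gru
[out] created
~$ mathcell.begin 74/3
[out] 74/3
~$ mathcell.dock -3
[out] 83/3
~$ cabinet.dig /wedehe/wetro
[out] ok
~$ almanac.stepdays -159
[out] 1703-04-07
~$ mathcell.raiseby 43
[out] 212/3


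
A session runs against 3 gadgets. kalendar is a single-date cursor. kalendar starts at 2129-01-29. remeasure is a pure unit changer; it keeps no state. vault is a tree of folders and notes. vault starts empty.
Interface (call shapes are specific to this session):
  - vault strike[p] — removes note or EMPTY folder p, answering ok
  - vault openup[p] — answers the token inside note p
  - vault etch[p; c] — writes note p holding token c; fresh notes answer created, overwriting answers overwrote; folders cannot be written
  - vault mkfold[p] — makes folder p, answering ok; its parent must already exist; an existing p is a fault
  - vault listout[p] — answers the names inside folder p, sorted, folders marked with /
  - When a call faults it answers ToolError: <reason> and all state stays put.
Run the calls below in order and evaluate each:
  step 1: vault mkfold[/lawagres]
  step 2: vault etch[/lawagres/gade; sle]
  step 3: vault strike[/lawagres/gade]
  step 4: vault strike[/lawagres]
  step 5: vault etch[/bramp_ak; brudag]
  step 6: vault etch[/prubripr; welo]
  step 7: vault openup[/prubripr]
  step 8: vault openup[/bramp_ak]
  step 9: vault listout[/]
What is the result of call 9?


-> vault mkfold(p: /lawagres)
<- ok
-> vault etch(p: /lawagres/gade, c: sle)
<- created
-> vault strike(p: /lawagres/gade)
<- ok
-> vault strike(p: /lawagres)
<- ok
-> vault etch(p: /bramp_ak, c: brudag)
<- created
-> vault etch(p: /prubripr, c: welo)
<- created
-> vault openup(p: /prubripr)
<- welo
-> vault openup(p: /bramp_ak)
<- brudag
-> vault listout(p: /)
<- [bramp_ak, prubripr]

Answer: [bramp_ak, prubripr]


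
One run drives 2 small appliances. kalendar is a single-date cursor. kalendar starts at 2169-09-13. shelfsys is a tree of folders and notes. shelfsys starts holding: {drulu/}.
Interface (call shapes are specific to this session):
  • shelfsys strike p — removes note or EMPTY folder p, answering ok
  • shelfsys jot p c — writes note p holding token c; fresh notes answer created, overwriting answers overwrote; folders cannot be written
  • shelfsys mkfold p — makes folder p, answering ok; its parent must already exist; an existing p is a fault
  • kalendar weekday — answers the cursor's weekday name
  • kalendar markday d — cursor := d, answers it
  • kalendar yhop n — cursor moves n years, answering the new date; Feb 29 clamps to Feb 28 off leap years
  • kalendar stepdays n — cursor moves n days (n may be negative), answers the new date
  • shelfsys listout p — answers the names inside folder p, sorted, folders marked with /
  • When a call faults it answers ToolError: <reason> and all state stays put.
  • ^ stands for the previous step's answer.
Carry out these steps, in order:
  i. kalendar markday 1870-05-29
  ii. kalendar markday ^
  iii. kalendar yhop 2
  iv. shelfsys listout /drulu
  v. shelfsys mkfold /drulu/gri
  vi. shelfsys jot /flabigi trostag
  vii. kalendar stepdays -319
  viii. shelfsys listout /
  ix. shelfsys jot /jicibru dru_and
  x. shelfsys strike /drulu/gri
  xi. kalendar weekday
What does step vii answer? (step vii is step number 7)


Answer: 1871-07-15

Derivation:
> kalendar markday d=1870-05-29
[out] 1870-05-29
> kalendar markday d=^
[out] 1870-05-29
> kalendar yhop n=2
[out] 1872-05-29
> shelfsys listout p=/drulu
[out] []
> shelfsys mkfold p=/drulu/gri
[out] ok
> shelfsys jot p=/flabigi c=trostag
[out] created
> kalendar stepdays n=-319
[out] 1871-07-15
> shelfsys listout p=/
[out] [drulu/, flabigi]
> shelfsys jot p=/jicibru c=dru_and
[out] created
> shelfsys strike p=/drulu/gri
[out] ok
> kalendar weekday
[out] Saturday


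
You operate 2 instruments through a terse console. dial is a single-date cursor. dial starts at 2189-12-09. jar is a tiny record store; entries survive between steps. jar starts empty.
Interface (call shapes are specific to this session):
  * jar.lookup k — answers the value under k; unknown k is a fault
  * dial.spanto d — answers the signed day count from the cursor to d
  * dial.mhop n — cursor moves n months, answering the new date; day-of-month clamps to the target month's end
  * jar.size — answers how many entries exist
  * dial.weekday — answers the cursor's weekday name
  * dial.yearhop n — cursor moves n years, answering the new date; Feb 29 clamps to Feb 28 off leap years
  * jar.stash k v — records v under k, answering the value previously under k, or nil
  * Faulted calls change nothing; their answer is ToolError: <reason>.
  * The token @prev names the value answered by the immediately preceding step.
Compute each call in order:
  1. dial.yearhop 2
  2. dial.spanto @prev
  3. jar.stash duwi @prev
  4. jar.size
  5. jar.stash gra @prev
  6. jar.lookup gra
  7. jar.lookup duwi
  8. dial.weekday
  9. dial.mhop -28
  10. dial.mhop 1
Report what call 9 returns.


Answer: 2189-08-09

Derivation:
I try dial.yearhop on n→2: 2191-12-09.
I call dial.spanto on d→@prev: 0.
Now I run jar.stash on k→duwi, v→@prev, and observe nil.
I use jar.size(), and observe 1.
I use jar.stash on k→gra, v→@prev, → nil.
I run jar.lookup on k→gra, — result: 1.
Calling jar.lookup on k→duwi, — result: 0.
I invoke dial.weekday, — result: Friday.
Next I call dial.mhop on n→-28: 2189-08-09.
Then dial.mhop on n→1, and observe 2189-09-09.


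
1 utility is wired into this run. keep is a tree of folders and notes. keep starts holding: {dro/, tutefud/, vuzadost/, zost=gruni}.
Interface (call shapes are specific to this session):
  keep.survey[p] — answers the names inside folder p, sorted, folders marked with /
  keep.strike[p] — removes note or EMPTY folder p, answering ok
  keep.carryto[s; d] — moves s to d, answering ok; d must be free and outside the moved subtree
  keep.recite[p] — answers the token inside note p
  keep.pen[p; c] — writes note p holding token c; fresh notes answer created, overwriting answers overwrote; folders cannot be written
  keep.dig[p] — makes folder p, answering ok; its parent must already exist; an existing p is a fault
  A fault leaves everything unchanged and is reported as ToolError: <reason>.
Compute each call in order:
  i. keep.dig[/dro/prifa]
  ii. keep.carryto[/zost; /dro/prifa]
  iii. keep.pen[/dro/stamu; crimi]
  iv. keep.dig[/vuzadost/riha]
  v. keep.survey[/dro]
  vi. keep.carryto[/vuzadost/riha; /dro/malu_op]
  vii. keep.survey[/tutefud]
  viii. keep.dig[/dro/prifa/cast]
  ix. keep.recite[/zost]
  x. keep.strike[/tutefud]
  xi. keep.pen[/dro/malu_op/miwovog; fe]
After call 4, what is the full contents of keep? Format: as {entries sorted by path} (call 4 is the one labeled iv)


Answer: {dro/, dro/prifa/, dro/stamu=crimi, tutefud/, vuzadost/, vuzadost/riha/, zost=gruni}

Derivation:
I use dig(p: /dro/prifa), which returns ok.
Calling carryto(s: /zost, d: /dro/prifa), — result: ToolError: exists.
I invoke pen(p: /dro/stamu, c: crimi), — result: created.
Now I run dig(p: /vuzadost/riha), — result: ok.
I use survey(p: /dro), → [prifa/, stamu].
I call carryto(s: /vuzadost/riha, d: /dro/malu_op), which returns ok.
I run survey(p: /tutefud), and get [].
Now I run dig(p: /dro/prifa/cast), yielding ok.
I invoke recite(p: /zost), and see gruni.
I run strike(p: /tutefud): ok.
Invoking pen(p: /dro/malu_op/miwovog, c: fe), and see created.


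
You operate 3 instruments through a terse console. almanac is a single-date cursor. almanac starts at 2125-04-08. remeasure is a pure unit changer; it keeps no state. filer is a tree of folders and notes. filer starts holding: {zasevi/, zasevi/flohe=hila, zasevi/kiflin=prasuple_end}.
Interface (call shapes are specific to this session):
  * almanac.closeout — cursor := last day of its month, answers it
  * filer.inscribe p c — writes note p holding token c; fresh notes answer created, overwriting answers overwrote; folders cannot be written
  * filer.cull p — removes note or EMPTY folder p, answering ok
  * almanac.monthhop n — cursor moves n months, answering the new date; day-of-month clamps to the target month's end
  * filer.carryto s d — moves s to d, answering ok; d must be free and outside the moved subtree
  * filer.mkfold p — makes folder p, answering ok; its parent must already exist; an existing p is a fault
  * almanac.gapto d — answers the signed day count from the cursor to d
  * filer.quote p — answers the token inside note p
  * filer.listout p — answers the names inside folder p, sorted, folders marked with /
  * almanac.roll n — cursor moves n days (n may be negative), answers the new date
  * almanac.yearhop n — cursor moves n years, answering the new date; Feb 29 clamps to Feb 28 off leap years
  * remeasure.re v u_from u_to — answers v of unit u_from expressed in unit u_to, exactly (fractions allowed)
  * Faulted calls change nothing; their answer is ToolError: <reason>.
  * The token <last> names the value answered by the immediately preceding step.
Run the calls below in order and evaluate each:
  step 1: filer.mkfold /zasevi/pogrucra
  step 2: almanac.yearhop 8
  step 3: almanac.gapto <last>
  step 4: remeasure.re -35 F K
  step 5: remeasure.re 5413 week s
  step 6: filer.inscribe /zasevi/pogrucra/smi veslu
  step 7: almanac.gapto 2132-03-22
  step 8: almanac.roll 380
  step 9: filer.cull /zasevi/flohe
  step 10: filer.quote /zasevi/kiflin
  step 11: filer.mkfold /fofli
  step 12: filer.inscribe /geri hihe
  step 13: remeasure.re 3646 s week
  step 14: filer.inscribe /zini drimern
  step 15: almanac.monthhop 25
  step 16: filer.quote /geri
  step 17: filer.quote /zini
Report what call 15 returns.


Answer: 2136-05-23

Derivation:
-- 1. filer.mkfold(/zasevi/pogrucra) -> ok
-- 2. almanac.yearhop(8) -> 2133-04-08
-- 3. almanac.gapto(<last>) -> 0
-- 4. remeasure.re(-35, F, K) -> 42467/180
-- 5. remeasure.re(5413, week, s) -> 3273782400
-- 6. filer.inscribe(/zasevi/pogrucra/smi, veslu) -> created
-- 7. almanac.gapto(2132-03-22) -> -382
-- 8. almanac.roll(380) -> 2134-04-23
-- 9. filer.cull(/zasevi/flohe) -> ok
-- 10. filer.quote(/zasevi/kiflin) -> prasuple_end
-- 11. filer.mkfold(/fofli) -> ok
-- 12. filer.inscribe(/geri, hihe) -> created
-- 13. remeasure.re(3646, s, week) -> 1823/302400
-- 14. filer.inscribe(/zini, drimern) -> created
-- 15. almanac.monthhop(25) -> 2136-05-23
-- 16. filer.quote(/geri) -> hihe
-- 17. filer.quote(/zini) -> drimern


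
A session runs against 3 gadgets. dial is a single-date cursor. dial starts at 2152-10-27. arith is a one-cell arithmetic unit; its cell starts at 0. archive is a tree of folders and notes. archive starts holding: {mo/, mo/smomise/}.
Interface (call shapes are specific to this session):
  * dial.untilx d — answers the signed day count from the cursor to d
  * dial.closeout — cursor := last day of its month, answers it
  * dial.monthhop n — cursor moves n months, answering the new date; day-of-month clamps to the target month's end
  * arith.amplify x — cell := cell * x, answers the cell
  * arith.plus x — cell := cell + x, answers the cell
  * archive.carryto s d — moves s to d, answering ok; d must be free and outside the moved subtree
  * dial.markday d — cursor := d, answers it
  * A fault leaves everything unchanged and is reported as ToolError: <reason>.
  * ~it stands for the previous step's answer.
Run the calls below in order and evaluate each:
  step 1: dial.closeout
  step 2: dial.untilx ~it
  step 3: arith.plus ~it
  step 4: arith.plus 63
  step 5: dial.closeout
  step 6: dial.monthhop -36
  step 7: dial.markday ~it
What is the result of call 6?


> dial.closeout
[out] 2152-10-31
> dial.untilx d=~it
[out] 0
> arith.plus x=~it
[out] 0
> arith.plus x=63
[out] 63
> dial.closeout
[out] 2152-10-31
> dial.monthhop n=-36
[out] 2149-10-31
> dial.markday d=~it
[out] 2149-10-31

Answer: 2149-10-31


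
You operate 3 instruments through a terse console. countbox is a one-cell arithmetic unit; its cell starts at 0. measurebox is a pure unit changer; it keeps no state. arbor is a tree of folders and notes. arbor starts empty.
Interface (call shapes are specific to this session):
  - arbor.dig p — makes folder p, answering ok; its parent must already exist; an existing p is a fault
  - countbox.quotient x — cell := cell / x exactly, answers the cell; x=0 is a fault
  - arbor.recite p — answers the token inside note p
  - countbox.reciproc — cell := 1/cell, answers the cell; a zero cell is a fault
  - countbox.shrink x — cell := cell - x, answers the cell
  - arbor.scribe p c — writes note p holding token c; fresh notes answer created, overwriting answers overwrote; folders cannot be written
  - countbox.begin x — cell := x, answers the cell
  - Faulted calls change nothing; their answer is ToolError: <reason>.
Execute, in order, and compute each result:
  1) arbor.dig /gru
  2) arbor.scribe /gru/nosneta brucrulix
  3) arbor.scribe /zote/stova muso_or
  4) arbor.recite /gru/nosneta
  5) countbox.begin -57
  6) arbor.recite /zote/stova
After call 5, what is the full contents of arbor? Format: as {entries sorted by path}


Answer: {gru/, gru/nosneta=brucrulix}

Derivation:
==> arbor.dig(p→/gru)
<== ok
==> arbor.scribe(p→/gru/nosneta, c→brucrulix)
<== created
==> arbor.scribe(p→/zote/stova, c→muso_or)
<== ToolError: no parent
==> arbor.recite(p→/gru/nosneta)
<== brucrulix
==> countbox.begin(x→-57)
<== -57
==> arbor.recite(p→/zote/stova)
<== ToolError: not found


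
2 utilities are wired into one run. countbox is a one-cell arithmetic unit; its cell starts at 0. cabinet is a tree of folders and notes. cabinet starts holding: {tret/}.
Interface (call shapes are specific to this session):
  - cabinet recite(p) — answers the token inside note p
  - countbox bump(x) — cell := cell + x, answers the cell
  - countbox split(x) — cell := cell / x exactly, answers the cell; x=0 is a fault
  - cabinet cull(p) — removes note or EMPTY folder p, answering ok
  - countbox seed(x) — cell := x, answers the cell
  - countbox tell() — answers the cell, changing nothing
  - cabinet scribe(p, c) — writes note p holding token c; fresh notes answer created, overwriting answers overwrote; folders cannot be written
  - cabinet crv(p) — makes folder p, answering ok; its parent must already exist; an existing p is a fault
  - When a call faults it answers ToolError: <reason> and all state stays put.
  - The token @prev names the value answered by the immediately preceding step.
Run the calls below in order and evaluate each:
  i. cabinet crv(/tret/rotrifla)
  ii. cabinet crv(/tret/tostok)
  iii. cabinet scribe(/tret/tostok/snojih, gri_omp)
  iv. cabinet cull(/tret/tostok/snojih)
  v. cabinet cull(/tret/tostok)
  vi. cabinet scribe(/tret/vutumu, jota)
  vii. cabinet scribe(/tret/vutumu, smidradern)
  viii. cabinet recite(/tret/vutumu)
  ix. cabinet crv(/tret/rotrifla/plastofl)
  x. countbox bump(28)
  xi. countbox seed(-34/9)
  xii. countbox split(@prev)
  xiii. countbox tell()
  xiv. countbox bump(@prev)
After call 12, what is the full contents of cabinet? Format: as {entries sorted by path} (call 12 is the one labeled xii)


$ cabinet crv p→/tret/rotrifla
[out] ok
$ cabinet crv p→/tret/tostok
[out] ok
$ cabinet scribe p→/tret/tostok/snojih c→gri_omp
[out] created
$ cabinet cull p→/tret/tostok/snojih
[out] ok
$ cabinet cull p→/tret/tostok
[out] ok
$ cabinet scribe p→/tret/vutumu c→jota
[out] created
$ cabinet scribe p→/tret/vutumu c→smidradern
[out] overwrote
$ cabinet recite p→/tret/vutumu
[out] smidradern
$ cabinet crv p→/tret/rotrifla/plastofl
[out] ok
$ countbox bump x→28
[out] 28
$ countbox seed x→-34/9
[out] -34/9
$ countbox split x→@prev
[out] 1
$ countbox tell
[out] 1
$ countbox bump x→@prev
[out] 2

Answer: {tret/, tret/rotrifla/, tret/rotrifla/plastofl/, tret/vutumu=smidradern}


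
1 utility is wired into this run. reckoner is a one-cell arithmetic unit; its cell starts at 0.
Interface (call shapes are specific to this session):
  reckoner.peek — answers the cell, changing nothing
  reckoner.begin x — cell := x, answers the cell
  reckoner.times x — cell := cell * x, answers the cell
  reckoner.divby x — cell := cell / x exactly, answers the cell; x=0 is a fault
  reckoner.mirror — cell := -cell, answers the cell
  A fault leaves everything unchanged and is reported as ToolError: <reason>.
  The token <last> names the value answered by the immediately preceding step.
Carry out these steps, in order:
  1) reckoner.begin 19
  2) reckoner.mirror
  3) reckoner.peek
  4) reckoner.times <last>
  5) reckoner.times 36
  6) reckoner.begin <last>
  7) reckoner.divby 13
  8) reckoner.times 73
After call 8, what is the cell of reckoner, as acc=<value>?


Now I run reckoner.begin using x=19, which returns 19.
Now I run reckoner.mirror, → -19.
Next I call reckoner.peek(), yielding -19.
Then reckoner.times using x=<last>, and observe 361.
Now I run reckoner.times using x=36, yielding 12996.
Next I call reckoner.begin using x=<last>, — result: 12996.
Invoking reckoner.divby using x=13, and see 12996/13.
Then reckoner.times using x=73, and observe 948708/13.

Answer: acc=948708/13


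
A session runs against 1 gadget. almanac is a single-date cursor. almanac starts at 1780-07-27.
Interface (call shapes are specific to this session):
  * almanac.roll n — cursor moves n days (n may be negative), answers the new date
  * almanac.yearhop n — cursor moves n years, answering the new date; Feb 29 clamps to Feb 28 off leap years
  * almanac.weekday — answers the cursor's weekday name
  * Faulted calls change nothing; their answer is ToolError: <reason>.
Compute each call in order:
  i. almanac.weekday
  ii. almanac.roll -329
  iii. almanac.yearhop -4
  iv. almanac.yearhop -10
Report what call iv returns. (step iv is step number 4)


Answer: 1765-09-02

Derivation:
·→ almanac.weekday()
·← Thursday
·→ almanac.roll(-329)
·← 1779-09-02
·→ almanac.yearhop(-4)
·← 1775-09-02
·→ almanac.yearhop(-10)
·← 1765-09-02


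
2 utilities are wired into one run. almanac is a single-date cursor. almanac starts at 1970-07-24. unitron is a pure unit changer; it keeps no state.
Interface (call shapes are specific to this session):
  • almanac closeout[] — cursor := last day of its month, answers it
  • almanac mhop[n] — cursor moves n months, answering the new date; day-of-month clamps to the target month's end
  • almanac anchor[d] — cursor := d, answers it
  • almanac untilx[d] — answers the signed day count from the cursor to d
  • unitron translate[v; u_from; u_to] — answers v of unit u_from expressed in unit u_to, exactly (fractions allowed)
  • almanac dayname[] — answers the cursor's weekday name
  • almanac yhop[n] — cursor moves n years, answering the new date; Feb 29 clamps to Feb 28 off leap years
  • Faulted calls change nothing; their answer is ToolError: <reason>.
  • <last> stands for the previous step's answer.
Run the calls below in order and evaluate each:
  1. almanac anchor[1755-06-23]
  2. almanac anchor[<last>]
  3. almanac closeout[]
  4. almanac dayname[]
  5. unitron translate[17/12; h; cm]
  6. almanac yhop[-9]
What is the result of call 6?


Answer: 1746-06-30

Derivation:
I invoke almanac anchor with d→1755-06-23, which returns 1755-06-23.
Using almanac anchor with d→<last>, and see 1755-06-23.
Next I call almanac closeout, yielding 1755-06-30.
I try almanac dayname(), which returns Monday.
I invoke unitron translate with v→17/12, u_from→h, u_to→cm, → ToolError: incompatible units.
Using almanac yhop with n→-9: 1746-06-30.


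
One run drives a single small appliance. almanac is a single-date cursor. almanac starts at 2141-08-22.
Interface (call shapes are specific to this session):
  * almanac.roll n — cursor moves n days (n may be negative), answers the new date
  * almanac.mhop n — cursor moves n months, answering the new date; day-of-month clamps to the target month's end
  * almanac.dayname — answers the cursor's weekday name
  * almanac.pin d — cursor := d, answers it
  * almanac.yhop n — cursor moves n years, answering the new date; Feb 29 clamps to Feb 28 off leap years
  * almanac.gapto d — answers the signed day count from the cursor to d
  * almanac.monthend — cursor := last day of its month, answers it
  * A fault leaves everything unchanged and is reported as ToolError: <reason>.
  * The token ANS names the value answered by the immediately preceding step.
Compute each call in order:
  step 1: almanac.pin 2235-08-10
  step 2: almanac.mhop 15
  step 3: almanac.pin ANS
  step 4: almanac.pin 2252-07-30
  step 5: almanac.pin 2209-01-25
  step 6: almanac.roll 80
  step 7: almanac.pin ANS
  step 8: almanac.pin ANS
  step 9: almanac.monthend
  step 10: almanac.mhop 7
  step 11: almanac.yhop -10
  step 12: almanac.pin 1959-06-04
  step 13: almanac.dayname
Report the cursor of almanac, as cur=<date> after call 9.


Answer: cur=2209-04-30

Derivation:
[in] almanac.pin d→2235-08-10
[out] 2235-08-10
[in] almanac.mhop n→15
[out] 2236-11-10
[in] almanac.pin d→ANS
[out] 2236-11-10
[in] almanac.pin d→2252-07-30
[out] 2252-07-30
[in] almanac.pin d→2209-01-25
[out] 2209-01-25
[in] almanac.roll n→80
[out] 2209-04-15
[in] almanac.pin d→ANS
[out] 2209-04-15
[in] almanac.pin d→ANS
[out] 2209-04-15
[in] almanac.monthend
[out] 2209-04-30
[in] almanac.mhop n→7
[out] 2209-11-30
[in] almanac.yhop n→-10
[out] 2199-11-30
[in] almanac.pin d→1959-06-04
[out] 1959-06-04
[in] almanac.dayname
[out] Thursday


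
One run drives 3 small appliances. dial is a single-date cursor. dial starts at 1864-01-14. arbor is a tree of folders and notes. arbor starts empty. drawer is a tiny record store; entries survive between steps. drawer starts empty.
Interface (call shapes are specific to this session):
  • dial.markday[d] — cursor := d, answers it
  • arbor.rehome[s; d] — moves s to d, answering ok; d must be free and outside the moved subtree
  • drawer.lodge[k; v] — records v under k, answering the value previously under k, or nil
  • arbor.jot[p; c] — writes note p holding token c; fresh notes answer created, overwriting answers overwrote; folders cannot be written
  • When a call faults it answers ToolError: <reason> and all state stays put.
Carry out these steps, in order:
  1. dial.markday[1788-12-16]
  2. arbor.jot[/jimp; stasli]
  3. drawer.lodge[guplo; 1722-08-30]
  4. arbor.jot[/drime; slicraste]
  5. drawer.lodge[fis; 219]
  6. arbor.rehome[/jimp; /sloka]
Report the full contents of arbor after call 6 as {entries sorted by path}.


>> markday(d→1788-12-16)
<< 1788-12-16
>> jot(p→/jimp, c→stasli)
<< created
>> lodge(k→guplo, v→1722-08-30)
<< nil
>> jot(p→/drime, c→slicraste)
<< created
>> lodge(k→fis, v→219)
<< nil
>> rehome(s→/jimp, d→/sloka)
<< ok

Answer: {drime=slicraste, sloka=stasli}


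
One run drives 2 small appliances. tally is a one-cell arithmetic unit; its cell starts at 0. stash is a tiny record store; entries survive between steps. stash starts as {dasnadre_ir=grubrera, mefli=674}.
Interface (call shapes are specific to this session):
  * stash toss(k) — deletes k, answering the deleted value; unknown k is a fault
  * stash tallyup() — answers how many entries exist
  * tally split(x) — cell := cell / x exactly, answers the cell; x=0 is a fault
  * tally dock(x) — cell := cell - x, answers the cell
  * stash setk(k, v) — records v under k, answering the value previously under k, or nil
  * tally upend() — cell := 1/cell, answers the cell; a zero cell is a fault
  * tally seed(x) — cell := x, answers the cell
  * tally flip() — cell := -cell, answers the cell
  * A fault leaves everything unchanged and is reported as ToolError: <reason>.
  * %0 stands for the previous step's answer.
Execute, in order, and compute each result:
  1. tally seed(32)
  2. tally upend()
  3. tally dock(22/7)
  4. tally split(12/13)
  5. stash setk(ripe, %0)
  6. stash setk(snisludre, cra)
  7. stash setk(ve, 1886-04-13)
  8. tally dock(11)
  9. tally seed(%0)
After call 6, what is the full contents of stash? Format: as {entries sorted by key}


Answer: {dasnadre_ir=grubrera, mefli=674, ripe=-9061/2688, snisludre=cra}

Derivation:
Do: tally seed[x=32]
See: 32
Do: tally upend[]
See: 1/32
Do: tally dock[x=22/7]
See: -697/224
Do: tally split[x=12/13]
See: -9061/2688
Do: stash setk[k=ripe; v=%0]
See: nil
Do: stash setk[k=snisludre; v=cra]
See: nil
Do: stash setk[k=ve; v=1886-04-13]
See: nil
Do: tally dock[x=11]
See: -38629/2688
Do: tally seed[x=%0]
See: -38629/2688


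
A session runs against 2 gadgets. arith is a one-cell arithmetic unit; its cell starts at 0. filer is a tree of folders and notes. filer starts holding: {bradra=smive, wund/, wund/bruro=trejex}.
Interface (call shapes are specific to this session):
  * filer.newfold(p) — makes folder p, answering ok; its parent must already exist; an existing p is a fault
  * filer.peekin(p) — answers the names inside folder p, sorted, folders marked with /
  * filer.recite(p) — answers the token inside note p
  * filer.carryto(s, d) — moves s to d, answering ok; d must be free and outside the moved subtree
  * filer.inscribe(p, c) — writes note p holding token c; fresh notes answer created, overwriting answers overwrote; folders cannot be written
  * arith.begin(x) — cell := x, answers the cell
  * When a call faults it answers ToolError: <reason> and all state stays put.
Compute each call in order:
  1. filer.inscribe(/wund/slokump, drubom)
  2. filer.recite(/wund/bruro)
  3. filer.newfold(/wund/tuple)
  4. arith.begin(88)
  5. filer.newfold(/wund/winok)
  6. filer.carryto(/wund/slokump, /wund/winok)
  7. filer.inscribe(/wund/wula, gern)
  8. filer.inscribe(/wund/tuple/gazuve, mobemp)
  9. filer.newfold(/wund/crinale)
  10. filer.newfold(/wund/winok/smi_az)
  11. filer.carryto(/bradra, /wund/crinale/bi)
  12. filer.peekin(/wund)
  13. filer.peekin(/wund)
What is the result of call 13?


$ inscribe p→/wund/slokump c→drubom
  created
$ recite p→/wund/bruro
  trejex
$ newfold p→/wund/tuple
  ok
$ begin x→88
  88
$ newfold p→/wund/winok
  ok
$ carryto s→/wund/slokump d→/wund/winok
  ToolError: exists
$ inscribe p→/wund/wula c→gern
  created
$ inscribe p→/wund/tuple/gazuve c→mobemp
  created
$ newfold p→/wund/crinale
  ok
$ newfold p→/wund/winok/smi_az
  ok
$ carryto s→/bradra d→/wund/crinale/bi
  ok
$ peekin p→/wund
  [bruro, crinale/, slokump, tuple/, winok/, wula]
$ peekin p→/wund
  [bruro, crinale/, slokump, tuple/, winok/, wula]

Answer: [bruro, crinale/, slokump, tuple/, winok/, wula]


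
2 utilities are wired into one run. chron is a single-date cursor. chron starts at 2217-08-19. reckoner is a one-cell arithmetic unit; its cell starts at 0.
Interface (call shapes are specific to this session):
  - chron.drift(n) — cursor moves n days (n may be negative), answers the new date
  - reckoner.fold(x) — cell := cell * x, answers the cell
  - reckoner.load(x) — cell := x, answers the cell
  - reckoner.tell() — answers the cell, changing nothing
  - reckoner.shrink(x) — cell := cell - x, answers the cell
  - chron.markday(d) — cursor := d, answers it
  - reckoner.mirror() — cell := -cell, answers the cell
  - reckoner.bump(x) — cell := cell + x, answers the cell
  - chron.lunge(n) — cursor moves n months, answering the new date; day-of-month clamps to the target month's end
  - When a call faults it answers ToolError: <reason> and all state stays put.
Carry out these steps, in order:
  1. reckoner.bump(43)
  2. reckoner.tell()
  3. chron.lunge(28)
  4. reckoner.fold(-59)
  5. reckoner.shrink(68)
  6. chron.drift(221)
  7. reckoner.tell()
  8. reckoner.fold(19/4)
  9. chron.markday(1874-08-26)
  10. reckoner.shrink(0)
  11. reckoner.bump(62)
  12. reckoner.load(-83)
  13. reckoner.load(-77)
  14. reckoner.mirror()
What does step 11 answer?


% bump 43
:: 43
% tell
:: 43
% lunge 28
:: 2219-12-19
% fold -59
:: -2537
% shrink 68
:: -2605
% drift 221
:: 2220-07-27
% tell
:: -2605
% fold 19/4
:: -49495/4
% markday 1874-08-26
:: 1874-08-26
% shrink 0
:: -49495/4
% bump 62
:: -49247/4
% load -83
:: -83
% load -77
:: -77
% mirror
:: 77

Answer: -49247/4


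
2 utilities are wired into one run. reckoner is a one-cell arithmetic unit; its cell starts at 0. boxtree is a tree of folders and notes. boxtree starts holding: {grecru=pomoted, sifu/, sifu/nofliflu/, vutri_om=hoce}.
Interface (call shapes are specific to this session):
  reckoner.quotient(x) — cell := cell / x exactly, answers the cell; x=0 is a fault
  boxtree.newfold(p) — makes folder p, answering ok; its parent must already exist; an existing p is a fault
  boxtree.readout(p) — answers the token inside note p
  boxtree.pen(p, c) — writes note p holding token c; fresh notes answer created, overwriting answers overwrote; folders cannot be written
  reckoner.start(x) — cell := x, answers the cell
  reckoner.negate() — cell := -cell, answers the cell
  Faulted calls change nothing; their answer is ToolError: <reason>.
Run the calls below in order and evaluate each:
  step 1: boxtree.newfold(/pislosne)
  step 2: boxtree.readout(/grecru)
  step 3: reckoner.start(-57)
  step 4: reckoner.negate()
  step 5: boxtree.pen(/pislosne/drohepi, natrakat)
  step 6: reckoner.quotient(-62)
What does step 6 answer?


Answer: -57/62

Derivation:
-> boxtree.newfold(p=/pislosne)
<- ok
-> boxtree.readout(p=/grecru)
<- pomoted
-> reckoner.start(x=-57)
<- -57
-> reckoner.negate()
<- 57
-> boxtree.pen(p=/pislosne/drohepi, c=natrakat)
<- created
-> reckoner.quotient(x=-62)
<- -57/62


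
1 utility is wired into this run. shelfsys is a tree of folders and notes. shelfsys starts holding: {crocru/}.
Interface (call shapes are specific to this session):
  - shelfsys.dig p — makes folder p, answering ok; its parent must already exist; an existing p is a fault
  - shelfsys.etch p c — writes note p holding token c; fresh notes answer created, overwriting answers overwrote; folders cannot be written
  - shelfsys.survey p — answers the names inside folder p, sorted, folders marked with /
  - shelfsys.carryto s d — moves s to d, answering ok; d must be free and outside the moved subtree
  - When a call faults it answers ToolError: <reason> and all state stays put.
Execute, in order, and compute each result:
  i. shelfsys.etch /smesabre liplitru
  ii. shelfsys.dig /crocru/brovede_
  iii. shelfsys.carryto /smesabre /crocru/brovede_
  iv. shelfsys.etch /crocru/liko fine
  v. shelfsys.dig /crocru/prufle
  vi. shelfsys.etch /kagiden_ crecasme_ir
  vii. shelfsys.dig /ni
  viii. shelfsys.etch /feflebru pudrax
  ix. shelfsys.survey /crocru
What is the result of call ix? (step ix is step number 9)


Answer: [brovede_/, liko, prufle/]

Derivation:
Using etch(p='/smesabre', c='liplitru'), and see created.
Invoking dig(p='/crocru/brovede_'), yielding ok.
Now I run carryto(s='/smesabre', d='/crocru/brovede_'), → ToolError: exists.
Calling etch(p='/crocru/liko', c='fine'), and get created.
I run dig(p='/crocru/prufle'), — result: ok.
I call etch(p='/kagiden_', c='crecasme_ir'), → created.
I try dig(p='/ni'), yielding ok.
I run etch(p='/feflebru', c='pudrax'), → created.
I invoke survey(p='/crocru'): [brovede_/, liko, prufle/].
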